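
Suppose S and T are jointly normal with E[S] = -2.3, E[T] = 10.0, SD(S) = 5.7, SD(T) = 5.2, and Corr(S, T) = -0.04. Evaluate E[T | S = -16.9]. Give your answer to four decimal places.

For a bivariate normal, E[T | S=x] = μ_T + ρ·(σ_T/σ_S)·(x − μ_S).
E[T | S=-16.9] = 10.0 + (-0.04)·(5.2/5.7)·(-16.9 − (-2.3)) = 10.0 + (-0.036491)·(-14.6) = 10.5328.

10.5328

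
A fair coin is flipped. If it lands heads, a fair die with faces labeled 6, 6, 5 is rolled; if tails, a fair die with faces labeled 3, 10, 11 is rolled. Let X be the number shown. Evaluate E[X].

E[X | heads] = (6+6+5)/3 = 17/3.
E[X | tails] = (3+10+11)/3 = 8.
By the law of total expectation,
E[X] = (1/2)·(17/3) + (1/2)·(8) = 41/6.

41/6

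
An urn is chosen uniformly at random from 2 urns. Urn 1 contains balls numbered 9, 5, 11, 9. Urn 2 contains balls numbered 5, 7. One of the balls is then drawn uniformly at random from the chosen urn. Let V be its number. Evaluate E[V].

29/4

E[V | urn 1] = (9+5+11+9)/4 = 17/2.
E[V | urn 2] = (5+7)/2 = 6.
E[V] = (1/2)·(17/2) + (1/2)·(6) = 29/4.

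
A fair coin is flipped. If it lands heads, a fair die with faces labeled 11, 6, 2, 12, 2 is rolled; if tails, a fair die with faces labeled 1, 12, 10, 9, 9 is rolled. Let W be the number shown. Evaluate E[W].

E[W | heads] = (11+6+2+12+2)/5 = 33/5.
E[W | tails] = (1+12+10+9+9)/5 = 41/5.
By the law of total expectation,
E[W] = (1/2)·(33/5) + (1/2)·(41/5) = 37/5.

37/5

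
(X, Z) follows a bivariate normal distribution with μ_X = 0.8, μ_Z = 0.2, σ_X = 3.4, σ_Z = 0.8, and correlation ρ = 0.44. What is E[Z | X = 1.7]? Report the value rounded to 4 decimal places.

The regression of Z on X has slope ρ·σ_Z/σ_X and passes through (μ_X, μ_Z).
E[Z | X=1.7] = 0.2 + (0.44)·(0.8/3.4)·(1.7 − (0.8)) = 0.2 + (0.10353)·(0.9) = 0.2932.

0.2932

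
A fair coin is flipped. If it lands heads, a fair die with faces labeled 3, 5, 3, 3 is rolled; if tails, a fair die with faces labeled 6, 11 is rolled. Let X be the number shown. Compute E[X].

E[X | heads] = (3+5+3+3)/4 = 7/2.
E[X | tails] = (6+11)/2 = 17/2.
By the law of total expectation,
E[X] = (1/2)·(7/2) + (1/2)·(17/2) = 6.

6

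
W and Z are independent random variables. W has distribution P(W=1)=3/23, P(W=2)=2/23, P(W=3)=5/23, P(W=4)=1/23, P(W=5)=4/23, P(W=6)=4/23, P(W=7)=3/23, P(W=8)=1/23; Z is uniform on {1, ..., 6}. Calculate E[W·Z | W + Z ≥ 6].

P(W + Z ≥ 6) = 109/138.
Summing WZ·P(x,y) over outcomes with W + Z ≥ 6 gives 988/69.
E[W·Z | W + Z ≥ 6] = (988/69) / (109/138) = 1976/109.

1976/109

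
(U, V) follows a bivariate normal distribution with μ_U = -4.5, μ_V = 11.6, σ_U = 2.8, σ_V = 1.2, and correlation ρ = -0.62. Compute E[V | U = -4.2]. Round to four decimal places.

The regression of V on U has slope ρ·σ_V/σ_U and passes through (μ_U, μ_V).
E[V | U=-4.2] = 11.6 + (-0.62)·(1.2/2.8)·(-4.2 − (-4.5)) = 11.6 + (-0.26571)·(0.3) = 11.5203.

11.5203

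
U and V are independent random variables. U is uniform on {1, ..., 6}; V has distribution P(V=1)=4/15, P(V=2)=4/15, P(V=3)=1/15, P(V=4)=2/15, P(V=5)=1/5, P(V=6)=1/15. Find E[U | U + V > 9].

P(U + V > 9) = 11/90.
Summing U·P(x,y) over outcomes with U + V > 9 gives 2/3.
E[U | U + V > 9] = (2/3) / (11/90) = 60/11.

60/11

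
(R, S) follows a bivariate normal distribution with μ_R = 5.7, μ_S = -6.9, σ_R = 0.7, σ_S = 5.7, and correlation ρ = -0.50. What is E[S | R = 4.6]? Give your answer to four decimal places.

-2.4214

For a bivariate normal, E[S | R=x] = μ_S + ρ·(σ_S/σ_R)·(x − μ_R).
E[S | R=4.6] = -6.9 + (-0.50)·(5.7/0.7)·(4.6 − (5.7)) = -6.9 + (-4.07143)·(-1.1) = -2.4214.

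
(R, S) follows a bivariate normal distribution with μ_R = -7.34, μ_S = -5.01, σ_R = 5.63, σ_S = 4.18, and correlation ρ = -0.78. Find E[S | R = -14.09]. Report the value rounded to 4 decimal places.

-1.1010

For a bivariate normal, E[S | R=x] = μ_S + ρ·(σ_S/σ_R)·(x − μ_R).
E[S | R=-14.09] = -5.01 + (-0.78)·(4.18/5.63)·(-14.09 − (-7.34)) = -5.01 + (-0.57911)·(-6.75) = -1.1010.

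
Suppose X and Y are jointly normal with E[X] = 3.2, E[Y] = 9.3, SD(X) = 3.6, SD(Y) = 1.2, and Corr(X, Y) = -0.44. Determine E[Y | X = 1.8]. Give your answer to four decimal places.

The regression of Y on X has slope ρ·σ_Y/σ_X and passes through (μ_X, μ_Y).
E[Y | X=1.8] = 9.3 + (-0.44)·(1.2/3.6)·(1.8 − (3.2)) = 9.3 + (-0.14667)·(-1.4) = 9.5053.

9.5053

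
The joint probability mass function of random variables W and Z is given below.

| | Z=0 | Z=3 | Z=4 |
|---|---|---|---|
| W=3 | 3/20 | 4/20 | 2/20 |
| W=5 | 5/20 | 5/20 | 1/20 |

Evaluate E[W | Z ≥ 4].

P(Z ≥ 4) = 3/20.
Σ W·P over the event = 3·(2/20) + 5·(1/20) = 11/20.
E[W | Z ≥ 4] = (11/20) / (3/20) = 11/3.

11/3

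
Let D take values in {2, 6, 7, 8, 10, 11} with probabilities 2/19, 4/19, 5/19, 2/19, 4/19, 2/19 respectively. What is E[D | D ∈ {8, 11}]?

P(D ∈ {8, 11}) = 4/19.
Σ over the event: 8·2/19 + 11·2/19 = 2.
E[D | D ∈ {8, 11}] = (2) / (4/19) = 19/2.

19/2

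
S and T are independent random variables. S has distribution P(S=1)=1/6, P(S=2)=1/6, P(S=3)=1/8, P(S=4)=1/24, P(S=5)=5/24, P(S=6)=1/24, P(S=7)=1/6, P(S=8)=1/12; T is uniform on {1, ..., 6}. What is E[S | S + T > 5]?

538/109

P(S + T > 5) = 109/144.
Summing S·P(x,y) over outcomes with S + T > 5 gives 269/72.
E[S | S + T > 5] = (269/72) / (109/144) = 538/109.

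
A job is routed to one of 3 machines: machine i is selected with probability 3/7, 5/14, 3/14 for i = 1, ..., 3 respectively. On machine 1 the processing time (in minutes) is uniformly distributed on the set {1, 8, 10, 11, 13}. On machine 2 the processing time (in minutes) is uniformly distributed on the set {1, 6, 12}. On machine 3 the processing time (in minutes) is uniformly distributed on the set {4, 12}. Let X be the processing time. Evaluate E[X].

E[X | machine 1] = (1+8+10+11+13)/5 = 43/5.
E[X | machine 2] = (1+6+12)/3 = 19/3.
E[X | machine 3] = (4+12)/2 = 8.
E[X] = (3/7)·(43/5) + (5/14)·(19/3) + (3/14)·(8) = 1609/210.

1609/210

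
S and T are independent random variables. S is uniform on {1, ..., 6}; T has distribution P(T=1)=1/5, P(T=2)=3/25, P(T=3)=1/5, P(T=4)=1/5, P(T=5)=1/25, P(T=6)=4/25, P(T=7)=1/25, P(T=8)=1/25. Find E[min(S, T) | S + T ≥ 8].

P(S + T ≥ 8) = 32/75.
Summing min(S,T)·P(x,y) over outcomes with S + T ≥ 8 gives 47/30.
E[min(S, T) | S + T ≥ 8] = (47/30) / (32/75) = 235/64.

235/64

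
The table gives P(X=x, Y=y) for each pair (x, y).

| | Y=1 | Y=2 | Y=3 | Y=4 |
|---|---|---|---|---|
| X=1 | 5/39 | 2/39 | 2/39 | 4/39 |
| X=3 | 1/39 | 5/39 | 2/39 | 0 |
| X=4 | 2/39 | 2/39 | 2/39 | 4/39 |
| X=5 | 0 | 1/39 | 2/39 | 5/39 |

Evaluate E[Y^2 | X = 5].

51/4

P(X = 5) = 8/39.
Summing Y^2·P(X=x,Y=y) over the conditioning event gives 34/13.
E[Y^2 | X = 5] = (34/13) / (8/39) = 51/4.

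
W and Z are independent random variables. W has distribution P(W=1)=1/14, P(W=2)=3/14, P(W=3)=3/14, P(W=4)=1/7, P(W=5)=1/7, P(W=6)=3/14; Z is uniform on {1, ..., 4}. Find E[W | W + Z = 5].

P(W + Z = 5) = 9/56.
Summing W·P(x,y) over outcomes with W + Z = 5 gives 3/7.
E[W | W + Z = 5] = (3/7) / (9/56) = 8/3.

8/3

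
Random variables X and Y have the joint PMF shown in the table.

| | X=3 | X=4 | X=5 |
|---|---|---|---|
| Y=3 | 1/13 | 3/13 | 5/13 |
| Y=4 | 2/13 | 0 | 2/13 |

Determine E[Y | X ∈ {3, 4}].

P(X ∈ {3, 4}) = 6/13.
Summing Y·P(X=x,Y=y) over the conditioning event gives 20/13.
E[Y | X ∈ {3, 4}] = (20/13) / (6/13) = 10/3.

10/3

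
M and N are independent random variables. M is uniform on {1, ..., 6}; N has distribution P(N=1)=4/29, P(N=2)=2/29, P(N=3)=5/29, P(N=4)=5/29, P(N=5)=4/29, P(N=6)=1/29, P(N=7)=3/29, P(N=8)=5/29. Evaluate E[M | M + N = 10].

P(M + N = 10) = 3/29.
Summing M·P(x,y) over outcomes with M + N = 10 gives 73/174.
E[M | M + N = 10] = (73/174) / (3/29) = 73/18.

73/18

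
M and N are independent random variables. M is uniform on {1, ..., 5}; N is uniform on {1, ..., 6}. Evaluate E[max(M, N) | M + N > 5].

49/10

P(M + N > 5) = 2/3.
Summing max(M,N)·P(x,y) over outcomes with M + N > 5 gives 49/15.
E[max(M, N) | M + N > 5] = (49/15) / (2/3) = 49/10.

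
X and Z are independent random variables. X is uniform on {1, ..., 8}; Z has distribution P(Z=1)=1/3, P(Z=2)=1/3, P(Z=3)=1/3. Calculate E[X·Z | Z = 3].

P(Z = 3) = 1/3.
Summing XZ·P(x,y) over outcomes with Z = 3 gives 9/2.
E[X·Z | Z = 3] = (9/2) / (1/3) = 27/2.

27/2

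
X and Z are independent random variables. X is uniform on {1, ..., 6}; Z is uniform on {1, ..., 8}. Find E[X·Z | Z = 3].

Outcomes with Z = 3: (1,3), (2,3), (3,3), (4,3), (5,3), (6,3), each with probability 1/48.
E[X·Z | Z = 3] = (3 + 6 + 9 + 12 + 15 + 18) / 6 = 21/2.

21/2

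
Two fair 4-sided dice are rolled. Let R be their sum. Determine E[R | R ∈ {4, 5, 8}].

5

P(R ∈ {4, 5, 8}) = 1/2.
Σ over the event: 4·3/16 + 5·1/4 + 8·1/16 = 5/2.
E[R | R ∈ {4, 5, 8}] = (5/2) / (1/2) = 5.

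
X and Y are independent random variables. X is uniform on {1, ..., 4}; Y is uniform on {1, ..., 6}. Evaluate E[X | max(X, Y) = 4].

Outcomes with max(X, Y) = 4: (1,4), (2,4), (3,4), (4,1), (4,2), (4,3), (4,4), each with probability 1/24.
E[X | max(X, Y) = 4] = (1 + 2 + 3 + 4 + 4 + 4 + 4) / 7 = 22/7.

22/7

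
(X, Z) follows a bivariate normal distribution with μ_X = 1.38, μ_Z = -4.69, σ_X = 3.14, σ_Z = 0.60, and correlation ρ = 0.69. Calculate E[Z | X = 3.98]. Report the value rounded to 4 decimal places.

-4.3472

E[Z | X=x] = μ_Z + ρ(σ_Z/σ_X)(x − μ_X) for jointly normal variables.
E[Z | X=3.98] = -4.69 + (0.69)·(0.60/3.14)·(3.98 − (1.38)) = -4.69 + (0.13185)·(2.6) = -4.3472.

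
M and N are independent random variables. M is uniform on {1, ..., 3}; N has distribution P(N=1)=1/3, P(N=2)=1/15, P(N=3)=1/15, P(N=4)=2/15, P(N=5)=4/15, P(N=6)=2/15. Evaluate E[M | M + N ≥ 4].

P(M + N ≥ 4) = 34/45.
Summing M·P(x,y) over outcomes with M + N ≥ 4 gives 74/45.
E[M | M + N ≥ 4] = (74/45) / (34/45) = 37/17.

37/17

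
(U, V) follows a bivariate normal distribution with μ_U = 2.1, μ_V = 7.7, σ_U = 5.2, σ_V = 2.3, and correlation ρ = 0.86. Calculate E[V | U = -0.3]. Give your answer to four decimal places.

6.7871

E[V | U=x] = μ_V + ρ(σ_V/σ_U)(x − μ_U) for jointly normal variables.
E[V | U=-0.3] = 7.7 + (0.86)·(2.3/5.2)·(-0.3 − (2.1)) = 7.7 + (0.38038)·(-2.4) = 6.7871.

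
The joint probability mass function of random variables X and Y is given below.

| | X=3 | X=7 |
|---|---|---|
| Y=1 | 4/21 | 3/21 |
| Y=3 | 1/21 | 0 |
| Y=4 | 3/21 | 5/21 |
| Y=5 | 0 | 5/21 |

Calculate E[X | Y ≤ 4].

P(Y ≤ 4) = 16/21.
Summing X·P(X=x,Y=y) over the conditioning event gives 80/21.
E[X | Y ≤ 4] = (80/21) / (16/21) = 5.

5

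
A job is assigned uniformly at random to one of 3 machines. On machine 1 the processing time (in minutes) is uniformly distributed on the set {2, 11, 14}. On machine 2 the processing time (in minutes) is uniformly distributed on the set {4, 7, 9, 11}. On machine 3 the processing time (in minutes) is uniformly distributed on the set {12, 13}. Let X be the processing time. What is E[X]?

39/4

E[X | machine 1] = (2+11+14)/3 = 9.
E[X | machine 2] = (4+7+9+11)/4 = 31/4.
E[X | machine 3] = (12+13)/2 = 25/2.
By the law of total expectation,
E[X] = (1/3)·(9) + (1/3)·(31/4) + (1/3)·(25/2) = 39/4.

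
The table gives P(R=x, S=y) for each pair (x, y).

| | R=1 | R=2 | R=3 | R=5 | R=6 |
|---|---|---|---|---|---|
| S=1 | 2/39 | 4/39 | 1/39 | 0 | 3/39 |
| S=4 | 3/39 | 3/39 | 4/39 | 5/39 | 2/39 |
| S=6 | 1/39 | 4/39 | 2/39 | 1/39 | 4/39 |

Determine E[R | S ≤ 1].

31/10

P(S ≤ 1) = 10/39.
Summing R·P(R=x,S=y) over the conditioning event gives 31/39.
E[R | S ≤ 1] = (31/39) / (10/39) = 31/10.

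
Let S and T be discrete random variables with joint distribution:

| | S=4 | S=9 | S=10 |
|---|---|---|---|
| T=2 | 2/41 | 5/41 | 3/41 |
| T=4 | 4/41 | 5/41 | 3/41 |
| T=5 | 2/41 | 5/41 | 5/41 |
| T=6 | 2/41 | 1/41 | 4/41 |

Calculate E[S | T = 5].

103/12

P(T = 5) = 12/41.
Σ S·P over the event = 4·(2/41) + 9·(5/41) + 10·(5/41) = 103/41.
E[S | T = 5] = (103/41) / (12/41) = 103/12.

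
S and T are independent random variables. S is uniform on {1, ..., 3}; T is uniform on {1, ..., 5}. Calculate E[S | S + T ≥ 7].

P(S + T ≥ 7) = 1/5.
Summing S·P(x,y) over outcomes with S + T ≥ 7 gives 8/15.
E[S | S + T ≥ 7] = (8/15) / (1/5) = 8/3.

8/3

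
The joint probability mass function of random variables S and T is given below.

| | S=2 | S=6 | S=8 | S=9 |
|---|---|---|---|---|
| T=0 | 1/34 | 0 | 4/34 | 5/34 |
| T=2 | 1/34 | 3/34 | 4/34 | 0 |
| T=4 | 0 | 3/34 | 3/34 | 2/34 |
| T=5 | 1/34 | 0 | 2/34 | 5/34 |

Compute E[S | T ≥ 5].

63/8

P(T ≥ 5) = 4/17.
Σ S·P over the event = 2·(1/34) + 8·(2/34) + 9·(5/34) = 63/34.
E[S | T ≥ 5] = (63/34) / (4/17) = 63/8.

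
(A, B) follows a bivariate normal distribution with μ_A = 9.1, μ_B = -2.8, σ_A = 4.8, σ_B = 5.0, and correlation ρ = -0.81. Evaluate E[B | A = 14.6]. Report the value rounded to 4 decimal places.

-7.4406

The regression of B on A has slope ρ·σ_B/σ_A and passes through (μ_A, μ_B).
E[B | A=14.6] = -2.8 + (-0.81)·(5.0/4.8)·(14.6 − (9.1)) = -2.8 + (-0.84375)·(5.5) = -7.4406.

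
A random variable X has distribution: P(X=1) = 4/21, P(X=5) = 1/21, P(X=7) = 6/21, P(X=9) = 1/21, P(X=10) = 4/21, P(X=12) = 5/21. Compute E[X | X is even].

100/9

P(X is even) = 3/7.
Σ over the event: 10·4/21 + 12·5/21 = 100/21.
E[X | X is even] = (100/21) / (3/7) = 100/9.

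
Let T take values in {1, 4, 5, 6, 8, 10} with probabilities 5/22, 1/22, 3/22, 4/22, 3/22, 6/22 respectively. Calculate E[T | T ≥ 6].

P(T ≥ 6) = 13/22.
Σ over the event: 6·2/11 + 8·3/22 + 10·3/11 = 54/11.
E[T | T ≥ 6] = (54/11) / (13/22) = 108/13.

108/13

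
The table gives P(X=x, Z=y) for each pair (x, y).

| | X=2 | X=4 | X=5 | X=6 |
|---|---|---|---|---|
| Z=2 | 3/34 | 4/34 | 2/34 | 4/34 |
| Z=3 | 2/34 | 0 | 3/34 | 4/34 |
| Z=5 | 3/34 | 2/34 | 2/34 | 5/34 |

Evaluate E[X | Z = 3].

43/9

P(Z = 3) = 9/34.
Σ X·P over the event = 2·(2/34) + 5·(3/34) + 6·(4/34) = 43/34.
E[X | Z = 3] = (43/34) / (9/34) = 43/9.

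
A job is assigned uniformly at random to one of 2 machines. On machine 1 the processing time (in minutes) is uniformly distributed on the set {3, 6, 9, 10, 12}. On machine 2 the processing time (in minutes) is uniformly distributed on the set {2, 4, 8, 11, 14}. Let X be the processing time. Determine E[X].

E[X | machine 1] = (3+6+9+10+12)/5 = 8.
E[X | machine 2] = (2+4+8+11+14)/5 = 39/5.
E[X] = (1/2)·(8) + (1/2)·(39/5) = 79/10.

79/10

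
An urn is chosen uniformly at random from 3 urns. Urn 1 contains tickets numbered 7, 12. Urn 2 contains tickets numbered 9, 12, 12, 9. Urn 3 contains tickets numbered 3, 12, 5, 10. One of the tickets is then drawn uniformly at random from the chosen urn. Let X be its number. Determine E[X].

55/6

E[X | urn 1] = (7+12)/2 = 19/2.
E[X | urn 2] = (9+12+12+9)/4 = 21/2.
E[X | urn 3] = (3+12+5+10)/4 = 15/2.
E[X] = (1/3)·(19/2) + (1/3)·(21/2) + (1/3)·(15/2) = 55/6.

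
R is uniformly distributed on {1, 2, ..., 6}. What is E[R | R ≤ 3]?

2

Given R ≤ 3, R is equally likely to be any of {1, 2, 3}.
E[R | R ≤ 3] = (1 + 2 + 3) / 3 = 2.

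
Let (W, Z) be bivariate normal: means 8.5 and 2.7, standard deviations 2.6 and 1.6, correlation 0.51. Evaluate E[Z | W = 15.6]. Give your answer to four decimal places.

The regression of Z on W has slope ρ·σ_Z/σ_W and passes through (μ_W, μ_Z).
E[Z | W=15.6] = 2.7 + (0.51)·(1.6/2.6)·(15.6 − (8.5)) = 2.7 + (0.31385)·(7.1) = 4.9283.

4.9283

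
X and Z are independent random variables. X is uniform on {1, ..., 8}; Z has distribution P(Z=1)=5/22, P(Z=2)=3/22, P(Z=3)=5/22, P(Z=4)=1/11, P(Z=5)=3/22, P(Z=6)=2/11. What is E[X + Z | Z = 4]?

17/2

P(Z = 4) = 1/11.
Summing (X+Z)·P(x,y) over outcomes with Z = 4 gives 17/22.
E[X + Z | Z = 4] = (17/22) / (1/11) = 17/2.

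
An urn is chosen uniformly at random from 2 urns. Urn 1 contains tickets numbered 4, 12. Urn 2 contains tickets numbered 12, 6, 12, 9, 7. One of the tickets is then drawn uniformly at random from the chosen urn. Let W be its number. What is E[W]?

43/5

E[W | urn 1] = (4+12)/2 = 8.
E[W | urn 2] = (12+6+12+9+7)/5 = 46/5.
E[W] = (1/2)·(8) + (1/2)·(46/5) = 43/5.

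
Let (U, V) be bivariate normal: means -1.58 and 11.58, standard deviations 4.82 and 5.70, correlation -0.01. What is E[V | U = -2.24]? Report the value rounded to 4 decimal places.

For a bivariate normal, E[V | U=x] = μ_V + ρ·(σ_V/σ_U)·(x − μ_U).
E[V | U=-2.24] = 11.58 + (-0.01)·(5.70/4.82)·(-2.24 − (-1.58)) = 11.58 + (-0.011826)·(-0.66) = 11.5878.

11.5878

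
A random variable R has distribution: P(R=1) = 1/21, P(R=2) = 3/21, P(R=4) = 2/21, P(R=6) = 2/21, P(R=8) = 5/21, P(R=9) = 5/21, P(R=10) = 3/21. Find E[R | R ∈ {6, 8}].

P(R ∈ {6, 8}) = 1/3.
Σ over the event: 6·2/21 + 8·5/21 = 52/21.
E[R | R ∈ {6, 8}] = (52/21) / (1/3) = 52/7.

52/7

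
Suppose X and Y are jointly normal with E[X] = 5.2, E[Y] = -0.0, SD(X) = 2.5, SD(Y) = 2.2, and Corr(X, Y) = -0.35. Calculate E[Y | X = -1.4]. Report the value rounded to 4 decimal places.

The regression of Y on X has slope ρ·σ_Y/σ_X and passes through (μ_X, μ_Y).
E[Y | X=-1.4] = -0.0 + (-0.35)·(2.2/2.5)·(-1.4 − (5.2)) = -0.0 + (-0.308)·(-6.6) = 2.0328.

2.0328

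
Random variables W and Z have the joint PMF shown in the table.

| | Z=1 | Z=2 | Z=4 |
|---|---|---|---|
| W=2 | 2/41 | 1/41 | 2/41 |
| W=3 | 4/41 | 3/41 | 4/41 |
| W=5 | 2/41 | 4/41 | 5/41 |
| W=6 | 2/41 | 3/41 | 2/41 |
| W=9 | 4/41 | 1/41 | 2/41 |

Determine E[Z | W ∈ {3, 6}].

7/3

P(W ∈ {3, 6}) = 18/41.
Σ Z·P over the event = 1·(4/41) + 2·(3/41) + 4·(4/41) + 1·(2/41) + 2·(3/41) + 4·(2/41) = 42/41.
E[Z | W ∈ {3, 6}] = (42/41) / (18/41) = 7/3.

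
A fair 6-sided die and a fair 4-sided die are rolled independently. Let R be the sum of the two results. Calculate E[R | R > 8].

P(R > 8) = 1/8.
Σ over the event: 9·1/12 + 10·1/24 = 7/6.
E[R | R > 8] = (7/6) / (1/8) = 28/3.

28/3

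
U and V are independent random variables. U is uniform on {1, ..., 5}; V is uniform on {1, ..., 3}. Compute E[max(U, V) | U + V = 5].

10/3

Outcomes with U + V = 5: (2,3), (3,2), (4,1), each with probability 1/15.
E[max(U, V) | U + V = 5] = (3 + 3 + 4) / 3 = 10/3.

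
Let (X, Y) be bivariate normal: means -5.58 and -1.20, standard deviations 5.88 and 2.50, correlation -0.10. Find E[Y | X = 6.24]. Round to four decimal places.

-1.7026

For a bivariate normal, E[Y | X=x] = μ_Y + ρ·(σ_Y/σ_X)·(x − μ_X).
E[Y | X=6.24] = -1.20 + (-0.10)·(2.50/5.88)·(6.24 − (-5.58)) = -1.20 + (-0.042517)·(11.82) = -1.7026.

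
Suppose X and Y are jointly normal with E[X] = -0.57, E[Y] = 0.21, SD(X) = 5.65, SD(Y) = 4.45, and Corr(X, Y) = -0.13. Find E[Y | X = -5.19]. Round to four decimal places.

0.6830

E[Y | X=x] = μ_Y + ρ(σ_Y/σ_X)(x − μ_X) for jointly normal variables.
E[Y | X=-5.19] = 0.21 + (-0.13)·(4.45/5.65)·(-5.19 − (-0.57)) = 0.21 + (-0.10239)·(-4.62) = 0.6830.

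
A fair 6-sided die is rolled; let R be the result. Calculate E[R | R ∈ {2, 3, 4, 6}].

15/4

P(R ∈ {2, 3, 4, 6}) = 2/3.
Σ over the event: 2·1/6 + 3·1/6 + 4·1/6 + 6·1/6 = 5/2.
E[R | R ∈ {2, 3, 4, 6}] = (5/2) / (2/3) = 15/4.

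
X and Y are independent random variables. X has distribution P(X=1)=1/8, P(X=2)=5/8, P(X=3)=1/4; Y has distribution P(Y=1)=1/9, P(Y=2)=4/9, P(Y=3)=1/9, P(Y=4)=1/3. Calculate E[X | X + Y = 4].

P(X + Y = 4) = 23/72.
Summing X·P(x,y) over outcomes with X + Y = 4 gives 47/72.
E[X | X + Y = 4] = (47/72) / (23/72) = 47/23.

47/23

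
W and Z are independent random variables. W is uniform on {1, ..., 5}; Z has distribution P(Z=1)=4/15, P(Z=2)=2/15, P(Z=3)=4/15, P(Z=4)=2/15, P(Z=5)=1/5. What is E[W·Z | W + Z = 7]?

122/11

P(W + Z = 7) = 11/75.
Summing WZ·P(x,y) over outcomes with W + Z = 7 gives 122/75.
E[W·Z | W + Z = 7] = (122/75) / (11/75) = 122/11.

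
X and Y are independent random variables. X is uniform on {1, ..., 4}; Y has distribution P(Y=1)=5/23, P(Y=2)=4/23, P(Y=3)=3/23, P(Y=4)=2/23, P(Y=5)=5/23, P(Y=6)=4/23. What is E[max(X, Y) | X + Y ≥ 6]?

P(X + Y ≥ 6) = 13/23.
Summing max(X,Y)·P(x,y) over outcomes with X + Y ≥ 6 gives 257/92.
E[max(X, Y) | X + Y ≥ 6] = (257/92) / (13/23) = 257/52.

257/52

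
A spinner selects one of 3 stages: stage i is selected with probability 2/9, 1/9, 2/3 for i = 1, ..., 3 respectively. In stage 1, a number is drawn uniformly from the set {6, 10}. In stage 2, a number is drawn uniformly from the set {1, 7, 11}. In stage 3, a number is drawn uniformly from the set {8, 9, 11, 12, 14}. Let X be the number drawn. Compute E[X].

E[X | stage 1] = (6+10)/2 = 8.
E[X | stage 2] = (1+7+11)/3 = 19/3.
E[X | stage 3] = (8+9+11+12+14)/5 = 54/5.
E[X] = (2/9)·(8) + (1/9)·(19/3) + (2/3)·(54/5) = 1307/135.

1307/135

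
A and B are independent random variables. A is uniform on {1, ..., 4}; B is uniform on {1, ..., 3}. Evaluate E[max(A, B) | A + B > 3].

29/9

Outcomes with A + B > 3: (1,3), (2,2), (2,3), (3,1), (3,2), (3,3), (4,1), (4,2), (4,3), each with probability 1/12.
E[max(A, B) | A + B > 3] = (3 + 2 + 3 + 3 + 3 + 3 + 4 + 4 + 4) / 9 = 29/9.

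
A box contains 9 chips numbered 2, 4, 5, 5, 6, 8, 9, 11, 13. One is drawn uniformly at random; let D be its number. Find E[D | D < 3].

P(D < 3) = 1/9.
Σ over the event: 2·1/9 = 2/9.
E[D | D < 3] = (2/9) / (1/9) = 2.

2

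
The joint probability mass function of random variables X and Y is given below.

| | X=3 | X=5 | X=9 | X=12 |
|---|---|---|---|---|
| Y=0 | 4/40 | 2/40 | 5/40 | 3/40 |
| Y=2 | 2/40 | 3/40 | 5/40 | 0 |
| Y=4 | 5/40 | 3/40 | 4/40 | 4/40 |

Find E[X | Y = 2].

33/5

P(Y = 2) = 1/4.
Summing X·P(X=x,Y=y) over the conditioning event gives 33/20.
E[X | Y = 2] = (33/20) / (1/4) = 33/5.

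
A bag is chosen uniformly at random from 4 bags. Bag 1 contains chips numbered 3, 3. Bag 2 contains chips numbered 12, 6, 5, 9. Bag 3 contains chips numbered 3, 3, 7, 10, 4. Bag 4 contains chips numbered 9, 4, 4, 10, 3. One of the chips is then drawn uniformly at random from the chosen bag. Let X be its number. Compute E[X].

E[X | bag 1] = (3+3)/2 = 3.
E[X | bag 2] = (12+6+5+9)/4 = 8.
E[X | bag 3] = (3+3+7+10+4)/5 = 27/5.
E[X | bag 4] = (9+4+4+10+3)/5 = 6.
By the law of total expectation,
E[X] = (1/4)·(3) + (1/4)·(8) + (1/4)·(27/5) + (1/4)·(6) = 28/5.

28/5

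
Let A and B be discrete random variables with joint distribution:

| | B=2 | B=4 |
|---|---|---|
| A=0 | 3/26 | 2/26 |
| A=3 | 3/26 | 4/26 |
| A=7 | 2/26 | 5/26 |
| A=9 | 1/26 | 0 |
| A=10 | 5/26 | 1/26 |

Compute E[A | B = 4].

P(B = 4) = 6/13.
Σ A·P over the event = 0·(2/26) + 3·(4/26) + 7·(5/26) + 10·(1/26) = 57/26.
E[A | B = 4] = (57/26) / (6/13) = 19/4.

19/4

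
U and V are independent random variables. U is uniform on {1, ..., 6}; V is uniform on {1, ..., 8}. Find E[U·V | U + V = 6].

P(U + V = 6) = 5/48.
Summing UV·P(x,y) over outcomes with U + V = 6 gives 35/48.
E[U·V | U + V = 6] = (35/48) / (5/48) = 7.

7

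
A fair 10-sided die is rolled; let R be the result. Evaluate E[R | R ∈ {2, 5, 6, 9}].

11/2

P(R ∈ {2, 5, 6, 9}) = 2/5.
Σ over the event: 2·1/10 + 5·1/10 + 6·1/10 + 9·1/10 = 11/5.
E[R | R ∈ {2, 5, 6, 9}] = (11/5) / (2/5) = 11/2.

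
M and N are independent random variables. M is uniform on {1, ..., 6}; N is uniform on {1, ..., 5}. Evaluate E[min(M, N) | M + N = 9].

Outcomes with M + N = 9: (4,5), (5,4), (6,3), each with probability 1/30.
E[min(M, N) | M + N = 9] = (4 + 4 + 3) / 3 = 11/3.

11/3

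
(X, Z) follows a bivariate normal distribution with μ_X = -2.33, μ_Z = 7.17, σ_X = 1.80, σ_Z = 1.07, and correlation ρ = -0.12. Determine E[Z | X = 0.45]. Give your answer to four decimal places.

6.9717

E[Z | X=x] = μ_Z + ρ(σ_Z/σ_X)(x − μ_X) for jointly normal variables.
E[Z | X=0.45] = 7.17 + (-0.12)·(1.07/1.80)·(0.45 − (-2.33)) = 7.17 + (-0.071333)·(2.78) = 6.9717.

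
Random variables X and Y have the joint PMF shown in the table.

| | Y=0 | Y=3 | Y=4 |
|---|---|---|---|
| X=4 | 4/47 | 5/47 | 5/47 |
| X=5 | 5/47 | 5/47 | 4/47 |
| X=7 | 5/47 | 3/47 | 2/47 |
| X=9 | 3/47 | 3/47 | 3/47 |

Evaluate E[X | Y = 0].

103/17

P(Y = 0) = 17/47.
Σ X·P over the event = 4·(4/47) + 5·(5/47) + 7·(5/47) + 9·(3/47) = 103/47.
E[X | Y = 0] = (103/47) / (17/47) = 103/17.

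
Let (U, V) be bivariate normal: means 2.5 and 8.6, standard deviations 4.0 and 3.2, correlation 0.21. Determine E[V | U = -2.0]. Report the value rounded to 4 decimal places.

7.8440

For a bivariate normal, E[V | U=x] = μ_V + ρ·(σ_V/σ_U)·(x − μ_U).
E[V | U=-2.0] = 8.6 + (0.21)·(3.2/4.0)·(-2.0 − (2.5)) = 8.6 + (0.168)·(-4.5) = 7.8440.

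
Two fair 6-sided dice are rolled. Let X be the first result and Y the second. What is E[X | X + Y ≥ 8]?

14/3

P(X + Y ≥ 8) = 5/12.
Summing X·P(x,y) over outcomes with X + Y ≥ 8 gives 35/18.
E[X | X + Y ≥ 8] = (35/18) / (5/12) = 14/3.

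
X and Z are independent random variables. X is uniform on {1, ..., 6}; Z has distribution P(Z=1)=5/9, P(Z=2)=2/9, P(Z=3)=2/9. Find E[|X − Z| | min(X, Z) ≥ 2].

17/10

P(min(X, Z) ≥ 2) = 10/27.
Summing |X−Z|·P(x,y) over outcomes with min(X, Z) ≥ 2 gives 17/27.
E[|X − Z| | min(X, Z) ≥ 2] = (17/27) / (10/27) = 17/10.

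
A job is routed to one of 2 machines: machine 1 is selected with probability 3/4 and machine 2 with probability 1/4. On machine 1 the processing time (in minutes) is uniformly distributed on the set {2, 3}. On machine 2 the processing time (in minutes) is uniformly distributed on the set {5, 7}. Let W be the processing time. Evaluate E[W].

E[W | machine 1] = (2+3)/2 = 5/2.
E[W | machine 2] = (5+7)/2 = 6.
E[W] = (3/4)·(5/2) + (1/4)·(6) = 27/8.

27/8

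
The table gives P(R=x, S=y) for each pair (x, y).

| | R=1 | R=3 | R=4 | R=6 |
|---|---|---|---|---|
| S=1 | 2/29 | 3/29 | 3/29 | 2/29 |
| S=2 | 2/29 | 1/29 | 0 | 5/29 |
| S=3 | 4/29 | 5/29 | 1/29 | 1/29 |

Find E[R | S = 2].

P(S = 2) = 8/29.
Σ R·P over the event = 1·(2/29) + 3·(1/29) + 6·(5/29) = 35/29.
E[R | S = 2] = (35/29) / (8/29) = 35/8.

35/8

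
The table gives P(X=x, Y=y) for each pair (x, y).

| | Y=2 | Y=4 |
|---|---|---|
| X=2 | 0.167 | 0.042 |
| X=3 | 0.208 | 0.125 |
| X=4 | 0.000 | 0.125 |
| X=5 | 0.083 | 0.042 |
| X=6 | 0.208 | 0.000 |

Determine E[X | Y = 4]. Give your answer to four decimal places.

P(Y = 4) = 0.334.
Σ X·P over the event = 2·(0.042) + 3·(0.125) + 4·(0.125) + 5·(0.042) = 1.169.
E[X | Y = 4] = (1.169) / (0.334) = 3.5000.

3.5000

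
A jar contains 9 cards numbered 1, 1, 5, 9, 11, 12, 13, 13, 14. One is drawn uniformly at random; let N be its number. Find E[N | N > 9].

P(N > 9) = 5/9.
Σ over the event: 11·1/9 + 12·1/9 + 13·2/9 + 14·1/9 = 7.
E[N | N > 9] = (7) / (5/9) = 63/5.

63/5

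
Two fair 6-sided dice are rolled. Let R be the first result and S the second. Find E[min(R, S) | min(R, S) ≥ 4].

41/9

Outcomes with min(R, S) ≥ 4: (4,4), (4,5), (4,6), (5,4), (5,5), (5,6), (6,4), (6,5), (6,6), each with probability 1/36.
E[min(R, S) | min(R, S) ≥ 4] = (4 + 4 + 4 + 4 + 5 + 5 + 4 + 5 + 6) / 9 = 41/9.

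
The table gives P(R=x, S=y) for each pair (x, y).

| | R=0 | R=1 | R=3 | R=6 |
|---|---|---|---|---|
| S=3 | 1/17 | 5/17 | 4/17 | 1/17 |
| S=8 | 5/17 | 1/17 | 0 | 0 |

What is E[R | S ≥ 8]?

1/6

P(S ≥ 8) = 6/17.
Summing R·P(R=x,S=y) over the conditioning event gives 1/17.
E[R | S ≥ 8] = (1/17) / (6/17) = 1/6.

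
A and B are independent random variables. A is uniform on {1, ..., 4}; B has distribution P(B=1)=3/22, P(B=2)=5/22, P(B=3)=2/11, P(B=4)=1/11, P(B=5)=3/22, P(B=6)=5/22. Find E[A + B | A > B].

P(A > B) = 23/88.
Summing (A+B)·P(x,y) over outcomes with A > B gives 119/88.
E[A + B | A > B] = (119/88) / (23/88) = 119/23.

119/23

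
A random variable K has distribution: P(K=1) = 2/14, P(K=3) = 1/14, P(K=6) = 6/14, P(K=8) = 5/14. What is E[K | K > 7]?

P(K > 7) = 5/14.
Σ over the event: 8·5/14 = 20/7.
E[K | K > 7] = (20/7) / (5/14) = 8.

8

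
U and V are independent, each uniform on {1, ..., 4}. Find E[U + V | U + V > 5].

Outcomes with U + V > 5: (2,4), (3,3), (3,4), (4,2), (4,3), (4,4), each with probability 1/16.
E[U + V | U + V > 5] = (6 + 6 + 7 + 6 + 7 + 8) / 6 = 20/3.

20/3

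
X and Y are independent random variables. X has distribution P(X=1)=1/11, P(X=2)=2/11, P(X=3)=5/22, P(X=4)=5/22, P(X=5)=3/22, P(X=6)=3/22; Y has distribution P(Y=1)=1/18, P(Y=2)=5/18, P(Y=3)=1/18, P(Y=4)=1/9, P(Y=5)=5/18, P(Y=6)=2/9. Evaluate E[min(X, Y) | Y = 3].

P(Y = 3) = 1/18.
Summing min(X,Y)·P(x,y) over outcomes with Y = 3 gives 29/198.
E[min(X, Y) | Y = 3] = (29/198) / (1/18) = 29/11.

29/11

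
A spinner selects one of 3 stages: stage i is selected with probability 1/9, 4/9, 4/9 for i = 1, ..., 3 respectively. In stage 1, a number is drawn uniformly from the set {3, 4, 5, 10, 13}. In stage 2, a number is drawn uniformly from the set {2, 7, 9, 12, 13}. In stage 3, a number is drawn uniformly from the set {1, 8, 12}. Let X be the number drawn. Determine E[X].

E[X | stage 1] = (3+4+5+10+13)/5 = 7.
E[X | stage 2] = (2+7+9+12+13)/5 = 43/5.
E[X | stage 3] = (1+8+12)/3 = 7.
E[X] = (1/9)·(7) + (4/9)·(43/5) + (4/9)·(7) = 347/45.

347/45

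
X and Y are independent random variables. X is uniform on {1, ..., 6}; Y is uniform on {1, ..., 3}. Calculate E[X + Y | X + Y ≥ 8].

Outcomes with X + Y ≥ 8: (5,3), (6,2), (6,3), each with probability 1/18.
E[X + Y | X + Y ≥ 8] = (8 + 8 + 9) / 3 = 25/3.

25/3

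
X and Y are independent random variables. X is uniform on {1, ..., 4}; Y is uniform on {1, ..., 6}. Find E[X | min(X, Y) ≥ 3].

7/2

Outcomes with min(X, Y) ≥ 3: (3,3), (3,4), (3,5), (3,6), (4,3), (4,4), (4,5), (4,6), each with probability 1/24.
E[X | min(X, Y) ≥ 3] = (3 + 3 + 3 + 3 + 4 + 4 + 4 + 4) / 8 = 7/2.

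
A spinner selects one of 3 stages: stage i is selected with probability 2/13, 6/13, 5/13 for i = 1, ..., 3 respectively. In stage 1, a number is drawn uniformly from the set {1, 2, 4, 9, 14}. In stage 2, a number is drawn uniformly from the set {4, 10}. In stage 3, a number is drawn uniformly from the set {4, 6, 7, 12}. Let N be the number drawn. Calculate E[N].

E[N | stage 1] = (1+2+4+9+14)/5 = 6.
E[N | stage 2] = (4+10)/2 = 7.
E[N | stage 3] = (4+6+7+12)/4 = 29/4.
E[N] = (2/13)·(6) + (6/13)·(7) + (5/13)·(29/4) = 361/52.

361/52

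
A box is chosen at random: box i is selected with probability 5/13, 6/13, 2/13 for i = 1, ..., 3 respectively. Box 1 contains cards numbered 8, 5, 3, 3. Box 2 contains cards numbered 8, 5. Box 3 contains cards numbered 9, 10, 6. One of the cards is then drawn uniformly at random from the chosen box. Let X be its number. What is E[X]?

953/156

E[X | box 1] = (8+5+3+3)/4 = 19/4.
E[X | box 2] = (8+5)/2 = 13/2.
E[X | box 3] = (9+10+6)/3 = 25/3.
E[X] = (5/13)·(19/4) + (6/13)·(13/2) + (2/13)·(25/3) = 953/156.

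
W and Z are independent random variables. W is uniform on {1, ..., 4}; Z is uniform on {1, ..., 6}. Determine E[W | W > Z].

10/3

Outcomes with W > Z: (2,1), (3,1), (3,2), (4,1), (4,2), (4,3), each with probability 1/24.
E[W | W > Z] = (2 + 3 + 3 + 4 + 4 + 4) / 6 = 10/3.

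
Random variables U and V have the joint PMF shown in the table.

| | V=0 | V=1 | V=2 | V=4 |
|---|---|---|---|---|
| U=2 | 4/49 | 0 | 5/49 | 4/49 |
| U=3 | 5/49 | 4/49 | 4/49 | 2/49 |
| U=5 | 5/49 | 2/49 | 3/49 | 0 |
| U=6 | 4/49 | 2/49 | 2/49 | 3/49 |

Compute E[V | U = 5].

P(U = 5) = 10/49.
Summing V·P(U=x,V=y) over the conditioning event gives 8/49.
E[V | U = 5] = (8/49) / (10/49) = 4/5.

4/5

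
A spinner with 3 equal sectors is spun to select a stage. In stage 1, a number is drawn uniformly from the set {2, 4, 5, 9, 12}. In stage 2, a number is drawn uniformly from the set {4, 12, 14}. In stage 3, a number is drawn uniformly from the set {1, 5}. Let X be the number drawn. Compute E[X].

97/15

E[X | stage 1] = (2+4+5+9+12)/5 = 32/5.
E[X | stage 2] = (4+12+14)/3 = 10.
E[X | stage 3] = (1+5)/2 = 3.
E[X] = (1/3)·(32/5) + (1/3)·(10) + (1/3)·(3) = 97/15.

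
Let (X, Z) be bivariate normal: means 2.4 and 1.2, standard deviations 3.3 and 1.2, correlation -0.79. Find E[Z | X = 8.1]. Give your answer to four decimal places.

-0.4375

For a bivariate normal, E[Z | X=x] = μ_Z + ρ·(σ_Z/σ_X)·(x − μ_X).
E[Z | X=8.1] = 1.2 + (-0.79)·(1.2/3.3)·(8.1 − (2.4)) = 1.2 + (-0.287273)·(5.7) = -0.4375.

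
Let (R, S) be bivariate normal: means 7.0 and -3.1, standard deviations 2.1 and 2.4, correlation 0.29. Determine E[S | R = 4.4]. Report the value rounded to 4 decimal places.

For a bivariate normal, E[S | R=x] = μ_S + ρ·(σ_S/σ_R)·(x − μ_R).
E[S | R=4.4] = -3.1 + (0.29)·(2.4/2.1)·(4.4 − (7.0)) = -3.1 + (0.33143)·(-2.6) = -3.9617.

-3.9617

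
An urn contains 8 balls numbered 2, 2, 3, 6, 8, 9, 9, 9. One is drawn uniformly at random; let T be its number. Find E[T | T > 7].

35/4

P(T > 7) = 1/2.
Σ over the event: 8·1/8 + 9·3/8 = 35/8.
E[T | T > 7] = (35/8) / (1/2) = 35/4.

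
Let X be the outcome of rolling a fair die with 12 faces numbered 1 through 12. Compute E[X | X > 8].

21/2

Given X > 8, X is equally likely to be any of {9, 10, 11, 12}.
E[X | X > 8] = (9 + 10 + 11 + 12) / 4 = 21/2.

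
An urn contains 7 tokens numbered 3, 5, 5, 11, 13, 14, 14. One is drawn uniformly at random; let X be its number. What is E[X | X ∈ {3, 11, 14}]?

P(X ∈ {3, 11, 14}) = 4/7.
Σ over the event: 3·1/7 + 11·1/7 + 14·2/7 = 6.
E[X | X ∈ {3, 11, 14}] = (6) / (4/7) = 21/2.

21/2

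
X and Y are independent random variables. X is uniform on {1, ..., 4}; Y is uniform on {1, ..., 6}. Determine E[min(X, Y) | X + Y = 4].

P(X + Y = 4) = 1/8.
Summing min(X,Y)·P(x,y) over outcomes with X + Y = 4 gives 1/6.
E[min(X, Y) | X + Y = 4] = (1/6) / (1/8) = 4/3.

4/3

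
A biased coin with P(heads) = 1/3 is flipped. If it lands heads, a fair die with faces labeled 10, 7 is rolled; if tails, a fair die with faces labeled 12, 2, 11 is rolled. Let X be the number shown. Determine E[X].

151/18

E[X | heads] = (10+7)/2 = 17/2.
E[X | tails] = (12+2+11)/3 = 25/3.
By the law of total expectation,
E[X] = (1/3)·(17/2) + (2/3)·(25/3) = 151/18.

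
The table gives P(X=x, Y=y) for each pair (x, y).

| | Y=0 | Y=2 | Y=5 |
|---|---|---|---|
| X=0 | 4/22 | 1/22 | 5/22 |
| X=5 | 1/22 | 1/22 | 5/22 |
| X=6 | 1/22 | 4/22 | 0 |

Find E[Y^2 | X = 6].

P(X = 6) = 5/22.
Σ Y^2·P over the event = 0·(1/22) + 4·(4/22) = 8/11.
E[Y^2 | X = 6] = (8/11) / (5/22) = 16/5.

16/5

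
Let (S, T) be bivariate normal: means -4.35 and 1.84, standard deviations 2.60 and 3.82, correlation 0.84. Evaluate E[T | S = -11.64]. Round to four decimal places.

E[T | S=x] = μ_T + ρ(σ_T/σ_S)(x − μ_S) for jointly normal variables.
E[T | S=-11.64] = 1.84 + (0.84)·(3.82/2.60)·(-11.64 − (-4.35)) = 1.84 + (1.23415)·(-7.29) = -7.1570.

-7.1570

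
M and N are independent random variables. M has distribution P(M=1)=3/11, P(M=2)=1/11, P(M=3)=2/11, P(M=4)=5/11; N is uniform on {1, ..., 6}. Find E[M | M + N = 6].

31/11

P(M + N = 6) = 1/6.
Summing M·P(x,y) over outcomes with M + N = 6 gives 31/66.
E[M | M + N = 6] = (31/66) / (1/6) = 31/11.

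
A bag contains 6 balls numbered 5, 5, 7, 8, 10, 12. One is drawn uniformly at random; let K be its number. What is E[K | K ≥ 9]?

11

P(K ≥ 9) = 1/3.
Σ over the event: 10·1/6 + 12·1/6 = 11/3.
E[K | K ≥ 9] = (11/3) / (1/3) = 11.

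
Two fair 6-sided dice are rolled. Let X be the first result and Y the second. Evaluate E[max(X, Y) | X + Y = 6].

21/5

Outcomes with X + Y = 6: (1,5), (2,4), (3,3), (4,2), (5,1), each with probability 1/36.
E[max(X, Y) | X + Y = 6] = (5 + 4 + 3 + 4 + 5) / 5 = 21/5.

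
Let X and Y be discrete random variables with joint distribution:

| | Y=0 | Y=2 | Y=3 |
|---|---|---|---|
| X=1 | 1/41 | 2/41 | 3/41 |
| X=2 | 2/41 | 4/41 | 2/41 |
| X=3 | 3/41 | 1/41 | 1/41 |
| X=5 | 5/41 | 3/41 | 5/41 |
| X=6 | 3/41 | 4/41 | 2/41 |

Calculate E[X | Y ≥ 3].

P(Y ≥ 3) = 13/41.
Σ X·P over the event = 1·(3/41) + 2·(2/41) + 3·(1/41) + 5·(5/41) + 6·(2/41) = 47/41.
E[X | Y ≥ 3] = (47/41) / (13/41) = 47/13.

47/13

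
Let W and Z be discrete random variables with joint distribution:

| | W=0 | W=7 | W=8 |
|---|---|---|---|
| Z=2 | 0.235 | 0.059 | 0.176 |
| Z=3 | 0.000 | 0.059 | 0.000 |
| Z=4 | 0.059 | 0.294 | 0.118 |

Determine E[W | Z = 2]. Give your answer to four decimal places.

P(Z = 2) = 0.470.
Σ W·P over the event = 0·(0.235) + 7·(0.059) + 8·(0.176) = 1.821.
E[W | Z = 2] = (1.821) / (0.470) = 3.8745.

3.8745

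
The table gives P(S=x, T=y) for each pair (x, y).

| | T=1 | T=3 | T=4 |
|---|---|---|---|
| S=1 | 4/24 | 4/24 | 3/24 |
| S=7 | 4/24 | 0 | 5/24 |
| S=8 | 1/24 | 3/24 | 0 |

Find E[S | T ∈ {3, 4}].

P(T ∈ {3, 4}) = 5/8.
Σ S·P over the event = 1·(4/24) + 1·(3/24) + 7·(5/24) + 8·(3/24) = 11/4.
E[S | T ∈ {3, 4}] = (11/4) / (5/8) = 22/5.

22/5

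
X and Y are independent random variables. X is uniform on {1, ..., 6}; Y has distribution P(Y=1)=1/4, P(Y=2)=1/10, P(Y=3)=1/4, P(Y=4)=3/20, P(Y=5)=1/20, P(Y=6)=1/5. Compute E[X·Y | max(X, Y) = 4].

P(max(X, Y) = 4) = 1/5.
Summing XY·P(x,y) over outcomes with max(X, Y) = 4 gives 9/5.
E[X·Y | max(X, Y) = 4] = (9/5) / (1/5) = 9.

9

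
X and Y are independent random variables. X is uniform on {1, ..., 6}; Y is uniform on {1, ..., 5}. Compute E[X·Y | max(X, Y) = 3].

27/5

Outcomes with max(X, Y) = 3: (1,3), (2,3), (3,1), (3,2), (3,3), each with probability 1/30.
E[X·Y | max(X, Y) = 3] = (3 + 6 + 3 + 6 + 9) / 5 = 27/5.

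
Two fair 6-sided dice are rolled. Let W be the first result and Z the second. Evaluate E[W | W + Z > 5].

53/13

P(W + Z > 5) = 13/18.
Summing W·P(x,y) over outcomes with W + Z > 5 gives 53/18.
E[W | W + Z > 5] = (53/18) / (13/18) = 53/13.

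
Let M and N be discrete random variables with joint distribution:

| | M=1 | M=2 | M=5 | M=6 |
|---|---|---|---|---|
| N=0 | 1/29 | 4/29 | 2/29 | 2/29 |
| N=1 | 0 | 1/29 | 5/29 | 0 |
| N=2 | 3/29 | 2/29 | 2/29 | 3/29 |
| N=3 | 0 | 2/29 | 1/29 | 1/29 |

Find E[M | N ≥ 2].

P(N ≥ 2) = 14/29.
Σ M·P over the event = 1·(3/29) + 2·(2/29) + 2·(2/29) + 5·(2/29) + 5·(1/29) + 6·(3/29) + 6·(1/29) = 50/29.
E[M | N ≥ 2] = (50/29) / (14/29) = 25/7.

25/7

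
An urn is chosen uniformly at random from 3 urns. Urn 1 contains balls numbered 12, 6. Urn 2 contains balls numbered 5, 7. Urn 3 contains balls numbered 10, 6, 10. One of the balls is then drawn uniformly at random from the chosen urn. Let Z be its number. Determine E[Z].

E[Z | urn 1] = (12+6)/2 = 9.
E[Z | urn 2] = (5+7)/2 = 6.
E[Z | urn 3] = (10+6+10)/3 = 26/3.
By the law of total expectation,
E[Z] = (1/3)·(9) + (1/3)·(6) + (1/3)·(26/3) = 71/9.

71/9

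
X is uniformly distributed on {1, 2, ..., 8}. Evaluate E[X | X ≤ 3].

Given X ≤ 3, X is equally likely to be any of {1, 2, 3}.
E[X | X ≤ 3] = (1 + 2 + 3) / 3 = 2.

2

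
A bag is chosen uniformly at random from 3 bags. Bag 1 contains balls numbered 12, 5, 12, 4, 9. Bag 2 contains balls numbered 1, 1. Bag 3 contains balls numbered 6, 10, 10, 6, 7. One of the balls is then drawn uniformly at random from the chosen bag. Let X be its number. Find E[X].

86/15

E[X | bag 1] = (12+5+12+4+9)/5 = 42/5.
E[X | bag 2] = (1+1)/2 = 1.
E[X | bag 3] = (6+10+10+6+7)/5 = 39/5.
E[X] = (1/3)·(42/5) + (1/3)·(1) + (1/3)·(39/5) = 86/15.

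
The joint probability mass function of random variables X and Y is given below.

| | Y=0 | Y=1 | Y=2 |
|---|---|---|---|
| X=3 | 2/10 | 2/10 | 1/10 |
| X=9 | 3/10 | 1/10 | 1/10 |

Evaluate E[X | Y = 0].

P(Y = 0) = 1/2.
Summing X·P(X=x,Y=y) over the conditioning event gives 33/10.
E[X | Y = 0] = (33/10) / (1/2) = 33/5.

33/5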